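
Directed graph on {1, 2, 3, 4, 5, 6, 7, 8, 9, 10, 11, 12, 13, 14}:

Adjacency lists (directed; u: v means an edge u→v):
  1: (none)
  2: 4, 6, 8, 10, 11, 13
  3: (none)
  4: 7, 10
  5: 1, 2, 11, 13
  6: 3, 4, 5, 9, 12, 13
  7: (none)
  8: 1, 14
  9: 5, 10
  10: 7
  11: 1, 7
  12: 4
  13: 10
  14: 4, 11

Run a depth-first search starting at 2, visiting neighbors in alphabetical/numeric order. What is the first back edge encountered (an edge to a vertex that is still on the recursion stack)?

5→2

DFS from 2 (visiting neighbors in alphabetical/numeric order); mark gray on enter, black on exit:
2 gray
  4 gray
    7 gray
    7 black
    10 gray
      10→7: 7 black — skip
    10 black
  4 black
  6 gray
    3 gray
    3 black
    6→4: 4 black — skip
    5 gray
      1 gray
      1 black
      5→2: 2 is gray → back edge
First back edge: 5 → 2.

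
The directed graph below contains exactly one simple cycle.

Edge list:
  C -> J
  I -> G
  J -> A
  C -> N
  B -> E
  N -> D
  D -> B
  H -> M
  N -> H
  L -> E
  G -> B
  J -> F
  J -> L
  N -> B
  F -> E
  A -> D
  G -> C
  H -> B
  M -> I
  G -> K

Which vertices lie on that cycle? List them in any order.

C, G, H, I, M, N

DFS with gray/black marking from G:
G gray
  C gray
    N gray
      B gray
        E gray
        E black
      B black
      H gray
        M gray
          I gray
            I→G: G is gray → back edge
Back edge closes the cycle G → C → N → H → M → I → G; its vertices are {C, G, H, I, M, N}.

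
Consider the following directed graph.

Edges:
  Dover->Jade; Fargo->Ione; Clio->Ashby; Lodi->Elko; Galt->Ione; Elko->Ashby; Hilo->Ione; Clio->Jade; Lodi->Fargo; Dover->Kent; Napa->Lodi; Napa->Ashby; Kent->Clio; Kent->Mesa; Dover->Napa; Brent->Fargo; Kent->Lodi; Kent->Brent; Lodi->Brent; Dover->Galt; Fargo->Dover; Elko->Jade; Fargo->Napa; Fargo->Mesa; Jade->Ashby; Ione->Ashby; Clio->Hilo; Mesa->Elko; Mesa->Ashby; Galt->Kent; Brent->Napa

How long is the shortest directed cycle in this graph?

3

For each vertex v, BFS finds the shortest path from v back to v.
The shortest such closed walk is Brent → Napa → Lodi → Brent, length 3.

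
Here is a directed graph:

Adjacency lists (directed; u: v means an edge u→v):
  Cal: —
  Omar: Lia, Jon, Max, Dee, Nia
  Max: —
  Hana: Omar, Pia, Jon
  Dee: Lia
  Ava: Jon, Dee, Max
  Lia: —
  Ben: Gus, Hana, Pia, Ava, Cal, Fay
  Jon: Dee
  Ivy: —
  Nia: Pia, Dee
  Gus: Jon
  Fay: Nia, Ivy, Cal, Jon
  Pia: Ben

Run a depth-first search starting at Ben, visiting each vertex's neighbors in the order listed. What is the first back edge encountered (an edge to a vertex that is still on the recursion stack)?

DFS from Ben (visiting each vertex's neighbors in the order listed); mark gray on enter, black on exit:
Ben gray
  Gus gray
    Jon gray
      Dee gray
        Lia gray
        Lia black
      Dee black
    Jon black
  Gus black
  Hana gray
    Omar gray
      Omar→Lia: Lia black — skip
      Omar→Jon: Jon black — skip
      Max gray
      Max black
      Omar→Dee: Dee black — skip
      Nia gray
        Pia gray
          Pia→Ben: Ben is gray → back edge
First back edge: Pia → Ben.

Pia->Ben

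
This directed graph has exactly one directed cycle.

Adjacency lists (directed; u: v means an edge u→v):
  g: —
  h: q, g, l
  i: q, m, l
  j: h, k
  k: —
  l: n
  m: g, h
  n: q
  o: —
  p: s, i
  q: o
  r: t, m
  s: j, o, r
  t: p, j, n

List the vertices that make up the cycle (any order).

DFS with gray/black marking from t:
t gray
  p gray
    s gray
      j gray
        h gray
          q gray
            o gray
            o black
          q black
          g gray
          g black
          l gray
            n gray
              n→q: q black — skip
            n black
          l black
        h black
        k gray
        k black
      j black
      s→o: o black — skip
      r gray
        r→t: t is gray → back edge
Back edge closes the cycle t → p → s → r → t; its vertices are {p, r, s, t}.

p, r, s, t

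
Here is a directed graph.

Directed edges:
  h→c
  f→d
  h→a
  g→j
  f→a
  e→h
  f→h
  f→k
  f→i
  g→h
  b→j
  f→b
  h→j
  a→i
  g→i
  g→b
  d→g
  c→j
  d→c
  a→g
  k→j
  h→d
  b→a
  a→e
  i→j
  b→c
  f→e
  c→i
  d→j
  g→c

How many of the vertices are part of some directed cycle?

6

A vertex is on a directed cycle iff it belongs to a strongly connected component of size ≥ 2 (or has a self-loop).
The vertices on cycles are {a, b, d, e, g, h} — 6 in total.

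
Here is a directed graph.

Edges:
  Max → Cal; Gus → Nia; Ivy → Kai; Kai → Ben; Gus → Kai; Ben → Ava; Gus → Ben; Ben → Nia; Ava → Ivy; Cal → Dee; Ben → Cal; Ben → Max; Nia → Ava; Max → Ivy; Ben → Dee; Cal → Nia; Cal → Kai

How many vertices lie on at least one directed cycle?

7

A vertex is on a directed cycle iff it belongs to a strongly connected component of size ≥ 2 (or has a self-loop).
The vertices on cycles are {Ava, Ben, Cal, Ivy, Kai, Max, Nia} — 7 in total.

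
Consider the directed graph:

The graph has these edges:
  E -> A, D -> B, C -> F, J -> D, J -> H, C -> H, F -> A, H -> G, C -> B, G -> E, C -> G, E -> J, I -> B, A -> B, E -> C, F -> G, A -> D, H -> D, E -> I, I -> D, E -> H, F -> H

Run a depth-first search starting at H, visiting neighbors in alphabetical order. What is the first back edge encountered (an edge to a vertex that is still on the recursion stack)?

DFS from H (visiting neighbors in alphabetical order); mark gray on enter, black on exit:
H gray
  D gray
    B gray
    B black
  D black
  G gray
    E gray
      A gray
        A→B: B black — skip
        A→D: D black — skip
      A black
      C gray
        C→B: B black — skip
        F gray
          F→A: A black — skip
          F→G: G is gray → back edge
First back edge: F → G.

F→G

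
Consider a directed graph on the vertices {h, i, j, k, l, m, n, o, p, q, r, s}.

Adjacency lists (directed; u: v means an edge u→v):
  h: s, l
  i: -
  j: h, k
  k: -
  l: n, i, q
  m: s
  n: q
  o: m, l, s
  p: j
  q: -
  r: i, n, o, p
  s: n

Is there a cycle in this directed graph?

No

DFS with white/gray/black marking, starting from k:
k gray
k black
h gray
  s gray
    n gray
      q gray
      q black
    n black
  s black
  l gray
    l→n: n black — skip
    i gray
    i black
    l→q: q black — skip
  l black
h black
j gray
  j→h: h black — skip
  j→k: k black — skip
j black
m gray
  m→s: s black — skip
m black
o gray
  o→m: m black — skip
  o→l: l black — skip
  o→s: s black — skip
o black
p gray
  p→j: j black — skip
p black
r gray
  r→i: i black — skip
  r→n: n black — skip
  r→o: o black — skip
  r→p: p black — skip
r black
Every edge goes to a white or black vertex — no back edge, so the graph is acyclic.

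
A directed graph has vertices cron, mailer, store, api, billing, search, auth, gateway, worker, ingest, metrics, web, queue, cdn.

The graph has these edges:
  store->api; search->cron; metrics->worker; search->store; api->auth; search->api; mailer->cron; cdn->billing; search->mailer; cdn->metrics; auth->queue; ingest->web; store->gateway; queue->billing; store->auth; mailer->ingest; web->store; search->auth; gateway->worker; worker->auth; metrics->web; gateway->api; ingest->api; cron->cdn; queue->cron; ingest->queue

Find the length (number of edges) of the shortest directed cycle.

For each vertex v, BFS finds the shortest path from v back to v.
The shortest such closed walk is cron → cdn → metrics → worker → auth → queue → cron, length 6.

6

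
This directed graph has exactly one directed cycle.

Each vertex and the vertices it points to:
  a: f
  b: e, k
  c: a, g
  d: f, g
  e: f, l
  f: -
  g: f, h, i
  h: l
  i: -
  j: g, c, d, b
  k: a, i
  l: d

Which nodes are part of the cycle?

d, g, h, l

DFS with gray/black marking from d:
d gray
  f gray
  f black
  g gray
    g→f: f black — skip
    h gray
      l gray
        l→d: d is gray → back edge
Back edge closes the cycle d → g → h → l → d; its vertices are {d, g, h, l}.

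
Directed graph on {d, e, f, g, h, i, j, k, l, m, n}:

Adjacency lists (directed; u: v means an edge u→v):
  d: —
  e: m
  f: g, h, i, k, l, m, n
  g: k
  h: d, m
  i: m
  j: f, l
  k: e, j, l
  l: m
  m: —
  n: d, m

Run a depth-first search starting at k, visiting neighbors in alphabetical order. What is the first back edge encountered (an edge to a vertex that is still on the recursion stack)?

DFS from k (visiting neighbors in alphabetical order); mark gray on enter, black on exit:
k gray
  e gray
    m gray
    m black
  e black
  j gray
    f gray
      g gray
        g→k: k is gray → back edge
First back edge: g → k.

g->k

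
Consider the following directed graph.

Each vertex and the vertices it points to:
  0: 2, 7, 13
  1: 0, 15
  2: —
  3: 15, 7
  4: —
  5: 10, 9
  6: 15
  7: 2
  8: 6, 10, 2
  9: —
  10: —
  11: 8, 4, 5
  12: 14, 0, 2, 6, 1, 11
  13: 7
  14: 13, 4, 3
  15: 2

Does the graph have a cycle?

DFS with white/gray/black marking, starting from 1:
1 gray
  0 gray
    2 gray
    2 black
    7 gray
      7→2: 2 black — skip
    7 black
    13 gray
      13→7: 7 black — skip
    13 black
  0 black
  15 gray
    15→2: 2 black — skip
  15 black
1 black
3 gray
  3→15: 15 black — skip
  3→7: 7 black — skip
3 black
4 gray
4 black
5 gray
  10 gray
  10 black
  9 gray
  9 black
5 black
6 gray
  6→15: 15 black — skip
6 black
8 gray
  8→6: 6 black — skip
  8→10: 10 black — skip
  8→2: 2 black — skip
8 black
11 gray
  11→8: 8 black — skip
  11→4: 4 black — skip
  11→5: 5 black — skip
11 black
12 gray
  14 gray
    14→13: 13 black — skip
    14→4: 4 black — skip
    14→3: 3 black — skip
  14 black
  12→0: 0 black — skip
  12→2: 2 black — skip
  12→6: 6 black — skip
  12→1: 1 black — skip
  12→11: 11 black — skip
12 black
Every edge goes to a white or black vertex — no back edge, so the graph is acyclic.

No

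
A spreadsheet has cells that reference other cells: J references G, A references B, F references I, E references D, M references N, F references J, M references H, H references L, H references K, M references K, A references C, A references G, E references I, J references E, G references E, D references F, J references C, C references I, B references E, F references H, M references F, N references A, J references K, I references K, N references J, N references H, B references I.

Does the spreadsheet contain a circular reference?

DFS with white/gray/black marking, starting from C:
C gray
  I gray
    K gray
    K black
  I black
C black
A gray
  B gray
    B→I: I black — skip
    E gray
      E→I: I black — skip
      D gray
        F gray
          J gray
            J→K: K black — skip
            J→C: C black — skip
            G gray
              G→E: E is gray → back edge
Back edge found, so a cycle exists: E → D → F → J → G → E.

Yes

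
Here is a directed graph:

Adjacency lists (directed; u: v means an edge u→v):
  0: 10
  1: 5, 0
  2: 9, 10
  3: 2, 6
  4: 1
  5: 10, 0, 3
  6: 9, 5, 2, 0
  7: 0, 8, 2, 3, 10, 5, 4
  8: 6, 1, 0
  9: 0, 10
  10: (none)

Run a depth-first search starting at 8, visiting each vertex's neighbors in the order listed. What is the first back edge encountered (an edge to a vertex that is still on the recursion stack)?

3->6

DFS from 8 (visiting each vertex's neighbors in the order listed); mark gray on enter, black on exit:
8 gray
  6 gray
    9 gray
      0 gray
        10 gray
        10 black
      0 black
      9→10: 10 black — skip
    9 black
    5 gray
      5→10: 10 black — skip
      5→0: 0 black — skip
      3 gray
        2 gray
          2→9: 9 black — skip
          2→10: 10 black — skip
        2 black
        3→6: 6 is gray → back edge
First back edge: 3 → 6.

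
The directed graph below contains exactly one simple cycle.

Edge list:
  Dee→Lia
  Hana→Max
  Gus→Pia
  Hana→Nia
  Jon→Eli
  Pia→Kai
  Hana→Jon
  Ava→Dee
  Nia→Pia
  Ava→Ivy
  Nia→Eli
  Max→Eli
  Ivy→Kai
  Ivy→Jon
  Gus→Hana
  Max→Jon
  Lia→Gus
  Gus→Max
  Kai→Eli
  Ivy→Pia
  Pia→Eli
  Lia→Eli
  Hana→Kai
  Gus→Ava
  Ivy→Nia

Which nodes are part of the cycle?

DFS with gray/black marking from Gus:
Gus gray
  Hana gray
    Max gray
      Jon gray
        Eli gray
        Eli black
      Jon black
      Max→Eli: Eli black — skip
    Max black
    Hana→Jon: Jon black — skip
    Nia gray
      Nia→Eli: Eli black — skip
      Pia gray
        Kai gray
          Kai→Eli: Eli black — skip
        Kai black
        Pia→Eli: Eli black — skip
      Pia black
    Nia black
    Hana→Kai: Kai black — skip
  Hana black
  Gus→Max: Max black — skip
  Gus→Pia: Pia black — skip
  Ava gray
    Ivy gray
      Ivy→Nia: Nia black — skip
      Ivy→Pia: Pia black — skip
      Ivy→Kai: Kai black — skip
      Ivy→Jon: Jon black — skip
    Ivy black
    Dee gray
      Lia gray
        Lia→Gus: Gus is gray → back edge
Back edge closes the cycle Gus → Ava → Dee → Lia → Gus; its vertices are {Ava, Dee, Gus, Lia}.

Ava, Dee, Gus, Lia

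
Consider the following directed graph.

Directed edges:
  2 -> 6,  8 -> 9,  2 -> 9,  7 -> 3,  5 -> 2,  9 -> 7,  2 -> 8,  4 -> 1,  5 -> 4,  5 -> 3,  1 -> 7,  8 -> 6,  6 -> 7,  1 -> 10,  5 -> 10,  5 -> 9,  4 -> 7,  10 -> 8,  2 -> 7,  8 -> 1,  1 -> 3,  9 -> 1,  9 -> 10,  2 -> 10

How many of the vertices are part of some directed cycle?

4

A vertex is on a directed cycle iff it belongs to a strongly connected component of size ≥ 2 (or has a self-loop).
The vertices on cycles are {1, 8, 9, 10} — 4 in total.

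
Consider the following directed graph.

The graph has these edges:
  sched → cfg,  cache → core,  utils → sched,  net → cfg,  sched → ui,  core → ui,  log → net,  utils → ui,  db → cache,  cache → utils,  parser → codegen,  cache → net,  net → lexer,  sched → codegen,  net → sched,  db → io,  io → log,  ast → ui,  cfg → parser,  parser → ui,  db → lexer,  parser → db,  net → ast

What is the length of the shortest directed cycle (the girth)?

For each vertex v, BFS finds the shortest path from v back to v.
The shortest such closed walk is db → cache → net → cfg → parser → db, length 5.

5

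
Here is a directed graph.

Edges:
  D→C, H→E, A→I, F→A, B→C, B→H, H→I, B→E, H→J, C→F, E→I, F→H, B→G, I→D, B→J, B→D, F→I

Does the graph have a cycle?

DFS with white/gray/black marking, starting from D:
D gray
  C gray
    F gray
      A gray
        I gray
          I→D: D is gray → back edge
Back edge found, so a cycle exists: D → C → F → A → I → D.

Yes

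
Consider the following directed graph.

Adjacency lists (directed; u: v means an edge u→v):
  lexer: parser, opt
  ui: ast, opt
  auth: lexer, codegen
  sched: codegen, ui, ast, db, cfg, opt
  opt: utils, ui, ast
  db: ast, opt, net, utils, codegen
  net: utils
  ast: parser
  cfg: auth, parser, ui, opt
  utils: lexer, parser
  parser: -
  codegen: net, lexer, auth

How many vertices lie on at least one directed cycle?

6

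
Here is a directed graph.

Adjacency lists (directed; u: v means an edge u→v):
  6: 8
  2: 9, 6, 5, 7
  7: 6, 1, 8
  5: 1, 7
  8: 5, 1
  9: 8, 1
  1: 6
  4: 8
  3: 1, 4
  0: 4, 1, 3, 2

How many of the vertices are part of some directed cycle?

A vertex is on a directed cycle iff it belongs to a strongly connected component of size ≥ 2 (or has a self-loop).
The vertices on cycles are {1, 5, 6, 7, 8} — 5 in total.

5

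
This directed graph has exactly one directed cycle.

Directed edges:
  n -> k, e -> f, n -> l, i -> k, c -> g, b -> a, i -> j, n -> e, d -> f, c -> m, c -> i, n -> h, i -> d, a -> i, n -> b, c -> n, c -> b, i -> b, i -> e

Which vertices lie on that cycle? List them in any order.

DFS with gray/black marking from i:
i gray
  e gray
    f gray
    f black
  e black
  j gray
  j black
  k gray
  k black
  b gray
    a gray
      a→i: i is gray → back edge
Back edge closes the cycle i → b → a → i; its vertices are {a, b, i}.

a, b, i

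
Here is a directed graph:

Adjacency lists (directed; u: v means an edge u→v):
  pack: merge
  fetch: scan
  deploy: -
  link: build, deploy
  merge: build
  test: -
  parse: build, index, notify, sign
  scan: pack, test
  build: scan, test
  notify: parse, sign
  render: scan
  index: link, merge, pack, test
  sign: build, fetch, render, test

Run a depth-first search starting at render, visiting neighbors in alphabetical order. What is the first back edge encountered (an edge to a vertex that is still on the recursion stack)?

DFS from render (visiting neighbors in alphabetical order); mark gray on enter, black on exit:
render gray
  scan gray
    pack gray
      merge gray
        build gray
          build→scan: scan is gray → back edge
First back edge: build → scan.

build->scan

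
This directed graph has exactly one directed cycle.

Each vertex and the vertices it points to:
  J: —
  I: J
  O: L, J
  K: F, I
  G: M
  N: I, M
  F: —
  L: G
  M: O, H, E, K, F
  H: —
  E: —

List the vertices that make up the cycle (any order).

G, L, M, O

DFS with gray/black marking from M:
M gray
  O gray
    L gray
      G gray
        G→M: M is gray → back edge
Back edge closes the cycle M → O → L → G → M; its vertices are {G, L, M, O}.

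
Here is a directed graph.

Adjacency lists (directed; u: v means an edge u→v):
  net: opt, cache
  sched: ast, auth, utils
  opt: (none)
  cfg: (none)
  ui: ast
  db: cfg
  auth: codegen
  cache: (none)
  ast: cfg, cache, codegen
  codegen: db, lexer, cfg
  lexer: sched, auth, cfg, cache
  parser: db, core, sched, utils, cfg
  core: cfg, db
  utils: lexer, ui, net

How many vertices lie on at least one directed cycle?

7

A vertex is on a directed cycle iff it belongs to a strongly connected component of size ≥ 2 (or has a self-loop).
The vertices on cycles are {ui, ast, auth, lexer, sched, utils, codegen} — 7 in total.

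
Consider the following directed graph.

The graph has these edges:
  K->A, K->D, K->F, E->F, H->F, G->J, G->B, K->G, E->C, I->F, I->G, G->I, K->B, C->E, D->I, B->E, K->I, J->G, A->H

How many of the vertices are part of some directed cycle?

A vertex is on a directed cycle iff it belongs to a strongly connected component of size ≥ 2 (or has a self-loop).
The vertices on cycles are {C, E, G, I, J} — 5 in total.

5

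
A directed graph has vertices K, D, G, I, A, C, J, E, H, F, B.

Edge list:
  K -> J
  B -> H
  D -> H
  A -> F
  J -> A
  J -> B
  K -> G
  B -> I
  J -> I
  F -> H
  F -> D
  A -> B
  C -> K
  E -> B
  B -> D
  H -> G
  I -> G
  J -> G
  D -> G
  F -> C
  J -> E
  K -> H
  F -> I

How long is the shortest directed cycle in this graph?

5

For each vertex v, BFS finds the shortest path from v back to v.
The shortest such closed walk is J → A → F → C → K → J, length 5.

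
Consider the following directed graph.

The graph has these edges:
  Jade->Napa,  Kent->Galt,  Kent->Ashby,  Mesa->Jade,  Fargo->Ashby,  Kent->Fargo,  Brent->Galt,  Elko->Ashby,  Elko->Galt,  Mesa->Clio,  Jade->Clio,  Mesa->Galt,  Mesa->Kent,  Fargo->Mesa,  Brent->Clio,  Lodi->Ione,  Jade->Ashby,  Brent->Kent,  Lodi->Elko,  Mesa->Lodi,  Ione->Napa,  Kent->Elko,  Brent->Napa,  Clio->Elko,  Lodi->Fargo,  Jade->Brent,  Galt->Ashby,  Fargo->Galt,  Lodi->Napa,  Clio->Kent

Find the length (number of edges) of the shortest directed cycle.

3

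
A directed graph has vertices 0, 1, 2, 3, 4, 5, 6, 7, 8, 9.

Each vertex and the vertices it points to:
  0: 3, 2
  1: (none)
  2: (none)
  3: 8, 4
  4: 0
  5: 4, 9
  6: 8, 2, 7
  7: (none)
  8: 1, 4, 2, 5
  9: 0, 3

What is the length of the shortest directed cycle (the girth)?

For each vertex v, BFS finds the shortest path from v back to v.
The shortest such closed walk is 0 → 3 → 4 → 0, length 3.

3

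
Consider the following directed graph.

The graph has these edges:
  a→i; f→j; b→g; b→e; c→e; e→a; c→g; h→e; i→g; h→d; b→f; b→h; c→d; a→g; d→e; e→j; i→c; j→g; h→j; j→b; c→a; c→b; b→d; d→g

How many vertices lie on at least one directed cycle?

A vertex is on a directed cycle iff it belongs to a strongly connected component of size ≥ 2 (or has a self-loop).
The vertices on cycles are {a, b, c, d, e, f, h, i, j} — 9 in total.

9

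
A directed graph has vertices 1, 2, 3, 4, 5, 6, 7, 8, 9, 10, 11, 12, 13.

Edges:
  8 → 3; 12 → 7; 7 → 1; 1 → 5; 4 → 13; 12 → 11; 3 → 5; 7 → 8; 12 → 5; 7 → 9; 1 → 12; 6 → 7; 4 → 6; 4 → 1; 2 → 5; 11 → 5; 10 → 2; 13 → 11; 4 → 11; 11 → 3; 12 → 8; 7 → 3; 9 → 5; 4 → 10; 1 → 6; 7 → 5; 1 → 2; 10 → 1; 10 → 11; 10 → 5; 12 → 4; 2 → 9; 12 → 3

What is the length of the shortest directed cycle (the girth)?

For each vertex v, BFS finds the shortest path from v back to v.
The shortest such closed walk is 4 → 1 → 12 → 4, length 3.

3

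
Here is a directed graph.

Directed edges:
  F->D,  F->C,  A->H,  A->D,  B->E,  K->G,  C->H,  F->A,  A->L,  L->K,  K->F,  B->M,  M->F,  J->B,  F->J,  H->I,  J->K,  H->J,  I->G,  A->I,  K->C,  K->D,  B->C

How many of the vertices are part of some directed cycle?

9

A vertex is on a directed cycle iff it belongs to a strongly connected component of size ≥ 2 (or has a self-loop).
The vertices on cycles are {A, B, C, F, H, J, K, L, M} — 9 in total.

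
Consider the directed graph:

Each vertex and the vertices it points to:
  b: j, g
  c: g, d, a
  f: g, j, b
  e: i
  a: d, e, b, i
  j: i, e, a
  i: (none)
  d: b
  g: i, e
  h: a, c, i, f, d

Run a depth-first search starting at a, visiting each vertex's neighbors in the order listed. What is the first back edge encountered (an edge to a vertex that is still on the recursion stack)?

j→a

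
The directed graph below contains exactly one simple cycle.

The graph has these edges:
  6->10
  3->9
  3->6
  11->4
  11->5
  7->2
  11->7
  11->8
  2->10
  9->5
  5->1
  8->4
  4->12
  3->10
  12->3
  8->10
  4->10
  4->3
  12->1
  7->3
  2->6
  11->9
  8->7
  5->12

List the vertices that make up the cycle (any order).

DFS with gray/black marking from 9:
9 gray
  5 gray
    1 gray
    1 black
    12 gray
      12→1: 1 black — skip
      3 gray
        6 gray
          10 gray
          10 black
        6 black
        3→10: 10 black — skip
        3→9: 9 is gray → back edge
Back edge closes the cycle 9 → 5 → 12 → 3 → 9; its vertices are {3, 5, 9, 12}.

3, 5, 9, 12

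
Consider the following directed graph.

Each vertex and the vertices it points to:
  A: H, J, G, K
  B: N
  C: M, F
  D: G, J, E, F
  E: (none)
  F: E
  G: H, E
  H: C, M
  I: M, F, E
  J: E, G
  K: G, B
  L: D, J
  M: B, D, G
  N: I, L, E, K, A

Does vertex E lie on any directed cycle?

No

E lies on a cycle iff there is a path from E back to itself.
Exploring from E, it never reaches itself; equivalently, its strongly connected component is a singleton.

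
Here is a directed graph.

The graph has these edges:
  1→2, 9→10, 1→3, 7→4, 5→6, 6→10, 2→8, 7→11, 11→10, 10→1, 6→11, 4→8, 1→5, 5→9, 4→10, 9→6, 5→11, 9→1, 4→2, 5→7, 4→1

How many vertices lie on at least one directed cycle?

A vertex is on a directed cycle iff it belongs to a strongly connected component of size ≥ 2 (or has a self-loop).
The vertices on cycles are {1, 4, 5, 6, 7, 9, 10, 11} — 8 in total.

8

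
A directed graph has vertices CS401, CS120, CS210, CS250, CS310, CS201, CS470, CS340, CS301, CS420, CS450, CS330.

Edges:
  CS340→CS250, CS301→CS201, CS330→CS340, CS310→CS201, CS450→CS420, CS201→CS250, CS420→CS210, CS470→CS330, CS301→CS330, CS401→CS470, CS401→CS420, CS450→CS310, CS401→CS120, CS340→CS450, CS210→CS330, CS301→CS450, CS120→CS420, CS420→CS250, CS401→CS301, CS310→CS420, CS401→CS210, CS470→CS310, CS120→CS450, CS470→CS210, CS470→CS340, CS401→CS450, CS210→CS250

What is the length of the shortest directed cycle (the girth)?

5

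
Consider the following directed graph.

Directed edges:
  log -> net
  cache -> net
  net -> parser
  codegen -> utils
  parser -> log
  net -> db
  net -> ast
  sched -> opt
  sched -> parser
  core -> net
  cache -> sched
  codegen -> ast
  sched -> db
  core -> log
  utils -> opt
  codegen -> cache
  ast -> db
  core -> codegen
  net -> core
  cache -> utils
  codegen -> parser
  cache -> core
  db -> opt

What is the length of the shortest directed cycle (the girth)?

For each vertex v, BFS finds the shortest path from v back to v.
The shortest such closed walk is core → net → core, length 2.

2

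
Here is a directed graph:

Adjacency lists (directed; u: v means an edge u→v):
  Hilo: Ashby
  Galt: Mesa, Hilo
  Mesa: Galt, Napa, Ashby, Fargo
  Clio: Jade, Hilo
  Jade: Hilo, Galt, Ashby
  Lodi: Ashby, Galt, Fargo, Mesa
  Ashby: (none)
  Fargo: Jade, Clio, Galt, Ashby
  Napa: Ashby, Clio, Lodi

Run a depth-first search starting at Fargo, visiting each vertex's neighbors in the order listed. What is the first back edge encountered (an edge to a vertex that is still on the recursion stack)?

Mesa->Galt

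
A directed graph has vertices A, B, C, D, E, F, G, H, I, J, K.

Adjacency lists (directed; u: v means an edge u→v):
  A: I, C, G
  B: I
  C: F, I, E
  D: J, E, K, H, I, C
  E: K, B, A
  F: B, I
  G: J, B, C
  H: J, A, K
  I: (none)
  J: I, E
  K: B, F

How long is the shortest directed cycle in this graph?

For each vertex v, BFS finds the shortest path from v back to v.
The shortest such closed walk is E → A → C → E, length 3.

3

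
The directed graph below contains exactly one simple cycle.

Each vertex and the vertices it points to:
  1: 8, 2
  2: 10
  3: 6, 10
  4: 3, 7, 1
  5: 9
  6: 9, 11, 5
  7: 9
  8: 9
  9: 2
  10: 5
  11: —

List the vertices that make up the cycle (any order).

2, 5, 9, 10

DFS with gray/black marking from 2:
2 gray
  10 gray
    5 gray
      9 gray
        9→2: 2 is gray → back edge
Back edge closes the cycle 2 → 10 → 5 → 9 → 2; its vertices are {2, 5, 9, 10}.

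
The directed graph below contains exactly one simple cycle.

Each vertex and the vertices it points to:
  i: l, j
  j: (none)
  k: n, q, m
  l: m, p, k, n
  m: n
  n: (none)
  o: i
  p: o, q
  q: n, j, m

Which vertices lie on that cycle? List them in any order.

i, l, o, p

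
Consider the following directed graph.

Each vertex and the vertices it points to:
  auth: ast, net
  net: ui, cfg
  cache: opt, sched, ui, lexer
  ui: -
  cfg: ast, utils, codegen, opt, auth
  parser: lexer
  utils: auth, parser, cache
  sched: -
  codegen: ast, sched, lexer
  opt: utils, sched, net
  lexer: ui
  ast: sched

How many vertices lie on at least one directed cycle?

6

A vertex is on a directed cycle iff it belongs to a strongly connected component of size ≥ 2 (or has a self-loop).
The vertices on cycles are {cfg, net, opt, auth, cache, utils} — 6 in total.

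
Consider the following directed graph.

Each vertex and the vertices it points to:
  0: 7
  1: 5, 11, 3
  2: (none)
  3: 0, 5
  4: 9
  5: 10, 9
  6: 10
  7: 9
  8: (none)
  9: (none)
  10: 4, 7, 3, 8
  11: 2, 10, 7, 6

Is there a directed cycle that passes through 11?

11 lies on a cycle iff there is a path from 11 back to itself.
Exploring from 11, it never reaches itself; equivalently, its strongly connected component is a singleton.

No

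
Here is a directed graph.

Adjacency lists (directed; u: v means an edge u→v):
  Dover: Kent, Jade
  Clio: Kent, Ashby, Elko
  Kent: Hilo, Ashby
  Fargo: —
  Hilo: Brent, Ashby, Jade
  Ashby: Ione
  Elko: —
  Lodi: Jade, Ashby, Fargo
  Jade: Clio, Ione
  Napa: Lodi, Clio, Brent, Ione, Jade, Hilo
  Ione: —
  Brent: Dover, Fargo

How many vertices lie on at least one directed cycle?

6

A vertex is on a directed cycle iff it belongs to a strongly connected component of size ≥ 2 (or has a self-loop).
The vertices on cycles are {Clio, Hilo, Jade, Kent, Brent, Dover} — 6 in total.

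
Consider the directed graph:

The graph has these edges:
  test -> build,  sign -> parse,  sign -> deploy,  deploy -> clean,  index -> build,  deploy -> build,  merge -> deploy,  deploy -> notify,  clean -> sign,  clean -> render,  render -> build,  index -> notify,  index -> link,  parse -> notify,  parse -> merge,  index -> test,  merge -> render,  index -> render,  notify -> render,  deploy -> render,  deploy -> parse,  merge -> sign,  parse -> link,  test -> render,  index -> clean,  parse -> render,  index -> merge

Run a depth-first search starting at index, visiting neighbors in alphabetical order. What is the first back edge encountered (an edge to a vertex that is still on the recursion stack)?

DFS from index (visiting neighbors in alphabetical order); mark gray on enter, black on exit:
index gray
  build gray
  build black
  clean gray
    render gray
      render→build: build black — skip
    render black
    sign gray
      deploy gray
        deploy→build: build black — skip
        deploy→clean: clean is gray → back edge
First back edge: deploy → clean.

deploy->clean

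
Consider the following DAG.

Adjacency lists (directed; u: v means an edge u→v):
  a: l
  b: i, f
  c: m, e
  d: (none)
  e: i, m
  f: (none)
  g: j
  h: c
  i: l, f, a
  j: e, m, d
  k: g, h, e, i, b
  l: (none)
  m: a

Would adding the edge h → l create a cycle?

No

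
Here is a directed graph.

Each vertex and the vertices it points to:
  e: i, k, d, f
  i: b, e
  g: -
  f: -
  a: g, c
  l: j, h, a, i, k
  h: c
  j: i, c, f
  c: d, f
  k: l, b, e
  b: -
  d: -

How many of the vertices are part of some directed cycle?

A vertex is on a directed cycle iff it belongs to a strongly connected component of size ≥ 2 (or has a self-loop).
The vertices on cycles are {e, i, j, k, l} — 5 in total.

5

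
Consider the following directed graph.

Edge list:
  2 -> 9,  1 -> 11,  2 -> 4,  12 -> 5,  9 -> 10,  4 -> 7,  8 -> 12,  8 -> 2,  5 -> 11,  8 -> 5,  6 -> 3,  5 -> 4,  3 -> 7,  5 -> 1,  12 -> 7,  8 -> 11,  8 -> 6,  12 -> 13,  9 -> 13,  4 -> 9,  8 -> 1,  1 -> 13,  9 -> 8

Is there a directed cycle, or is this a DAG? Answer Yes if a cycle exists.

Yes

DFS with white/gray/black marking, starting from 13:
13 gray
13 black
1 gray
  1→13: 13 black — skip
  11 gray
  11 black
1 black
2 gray
  4 gray
    9 gray
      8 gray
        5 gray
          5→11: 11 black — skip
          5→1: 1 black — skip
          5→4: 4 is gray → back edge
Back edge found, so a cycle exists: 4 → 9 → 8 → 5 → 4.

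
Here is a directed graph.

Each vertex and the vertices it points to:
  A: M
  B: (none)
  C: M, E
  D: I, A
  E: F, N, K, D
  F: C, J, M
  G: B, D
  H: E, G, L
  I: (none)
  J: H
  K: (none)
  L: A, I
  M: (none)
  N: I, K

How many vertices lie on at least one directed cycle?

5

A vertex is on a directed cycle iff it belongs to a strongly connected component of size ≥ 2 (or has a self-loop).
The vertices on cycles are {C, E, F, H, J} — 5 in total.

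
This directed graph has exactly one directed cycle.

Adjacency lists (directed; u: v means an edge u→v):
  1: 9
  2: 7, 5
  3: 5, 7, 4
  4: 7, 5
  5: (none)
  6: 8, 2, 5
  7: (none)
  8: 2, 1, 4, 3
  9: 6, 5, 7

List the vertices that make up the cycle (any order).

DFS with gray/black marking from 6:
6 gray
  8 gray
    2 gray
      7 gray
      7 black
      5 gray
      5 black
    2 black
    1 gray
      9 gray
        9→6: 6 is gray → back edge
Back edge closes the cycle 6 → 8 → 1 → 9 → 6; its vertices are {1, 6, 8, 9}.

1, 6, 8, 9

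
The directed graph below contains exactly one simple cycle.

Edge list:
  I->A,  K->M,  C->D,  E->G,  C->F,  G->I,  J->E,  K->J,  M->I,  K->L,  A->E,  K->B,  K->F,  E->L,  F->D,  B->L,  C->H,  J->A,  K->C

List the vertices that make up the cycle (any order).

DFS with gray/black marking from A:
A gray
  E gray
    L gray
    L black
    G gray
      I gray
        I→A: A is gray → back edge
Back edge closes the cycle A → E → G → I → A; its vertices are {A, E, G, I}.

A, E, G, I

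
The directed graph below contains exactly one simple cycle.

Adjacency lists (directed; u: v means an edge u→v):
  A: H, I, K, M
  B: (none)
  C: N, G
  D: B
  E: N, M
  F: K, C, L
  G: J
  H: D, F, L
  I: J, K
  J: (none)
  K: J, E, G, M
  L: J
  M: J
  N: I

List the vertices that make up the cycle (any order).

E, I, K, N

DFS with gray/black marking from I:
I gray
  J gray
  J black
  K gray
    K→J: J black — skip
    E gray
      N gray
        N→I: I is gray → back edge
Back edge closes the cycle I → K → E → N → I; its vertices are {E, I, K, N}.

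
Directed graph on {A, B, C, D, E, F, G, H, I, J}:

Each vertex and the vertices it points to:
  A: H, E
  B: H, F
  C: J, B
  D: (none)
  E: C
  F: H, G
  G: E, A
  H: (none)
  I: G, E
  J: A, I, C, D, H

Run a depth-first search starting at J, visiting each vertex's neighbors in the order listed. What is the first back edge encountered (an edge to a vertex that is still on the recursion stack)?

DFS from J (visiting each vertex's neighbors in the order listed); mark gray on enter, black on exit:
J gray
  A gray
    H gray
    H black
    E gray
      C gray
        C→J: J is gray → back edge
First back edge: C → J.

C→J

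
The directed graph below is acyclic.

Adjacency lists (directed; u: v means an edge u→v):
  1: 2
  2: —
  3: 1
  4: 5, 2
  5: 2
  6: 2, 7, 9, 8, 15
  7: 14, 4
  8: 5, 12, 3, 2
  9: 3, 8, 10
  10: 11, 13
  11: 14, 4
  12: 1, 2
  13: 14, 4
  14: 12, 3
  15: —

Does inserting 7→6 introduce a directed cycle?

Yes

Adding 7→6 creates a cycle iff 6 can already reach 7.
Path from 6: 6 → 7.
So 6 → … → 7 → 6 is a cycle.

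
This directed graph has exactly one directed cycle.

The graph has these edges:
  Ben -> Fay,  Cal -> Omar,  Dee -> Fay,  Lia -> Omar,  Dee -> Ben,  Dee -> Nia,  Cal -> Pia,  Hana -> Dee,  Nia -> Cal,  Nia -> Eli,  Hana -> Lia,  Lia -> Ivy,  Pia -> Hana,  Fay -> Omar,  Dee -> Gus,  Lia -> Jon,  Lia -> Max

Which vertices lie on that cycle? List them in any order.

Cal, Dee, Nia, Pia, Hana

DFS with gray/black marking from Hana:
Hana gray
  Dee gray
    Ben gray
      Fay gray
        Omar gray
        Omar black
      Fay black
    Ben black
    Dee→Fay: Fay black — skip
    Nia gray
      Cal gray
        Pia gray
          Pia→Hana: Hana is gray → back edge
Back edge closes the cycle Hana → Dee → Nia → Cal → Pia → Hana; its vertices are {Cal, Dee, Nia, Pia, Hana}.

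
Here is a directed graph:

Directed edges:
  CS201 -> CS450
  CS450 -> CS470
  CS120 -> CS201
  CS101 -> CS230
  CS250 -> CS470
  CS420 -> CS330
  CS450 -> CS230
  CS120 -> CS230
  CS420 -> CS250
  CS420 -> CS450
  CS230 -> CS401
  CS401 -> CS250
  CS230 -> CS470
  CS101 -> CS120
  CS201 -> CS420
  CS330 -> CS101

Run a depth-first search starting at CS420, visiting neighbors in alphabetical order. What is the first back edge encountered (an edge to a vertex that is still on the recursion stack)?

CS201→CS420

DFS from CS420 (visiting neighbors in alphabetical order); mark gray on enter, black on exit:
CS420 gray
  CS250 gray
    CS470 gray
    CS470 black
  CS250 black
  CS330 gray
    CS101 gray
      CS120 gray
        CS201 gray
          CS201→CS420: CS420 is gray → back edge
First back edge: CS201 → CS420.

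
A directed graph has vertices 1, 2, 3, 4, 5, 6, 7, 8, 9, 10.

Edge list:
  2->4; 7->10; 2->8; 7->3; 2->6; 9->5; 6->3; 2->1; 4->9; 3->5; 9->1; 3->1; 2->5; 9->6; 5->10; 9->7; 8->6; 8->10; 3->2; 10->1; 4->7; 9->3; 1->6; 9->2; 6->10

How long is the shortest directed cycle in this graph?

For each vertex v, BFS finds the shortest path from v back to v.
The shortest such closed walk is 4 → 9 → 2 → 4, length 3.

3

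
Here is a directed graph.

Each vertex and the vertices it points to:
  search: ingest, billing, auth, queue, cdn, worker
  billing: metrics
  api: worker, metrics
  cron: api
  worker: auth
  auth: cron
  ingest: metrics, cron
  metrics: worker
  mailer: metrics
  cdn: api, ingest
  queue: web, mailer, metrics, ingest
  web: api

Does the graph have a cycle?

DFS with white/gray/black marking, starting from mailer:
mailer gray
  metrics gray
    worker gray
      auth gray
        cron gray
          api gray
            api→worker: worker is gray → back edge
Back edge found, so a cycle exists: worker → auth → cron → api → worker.

Yes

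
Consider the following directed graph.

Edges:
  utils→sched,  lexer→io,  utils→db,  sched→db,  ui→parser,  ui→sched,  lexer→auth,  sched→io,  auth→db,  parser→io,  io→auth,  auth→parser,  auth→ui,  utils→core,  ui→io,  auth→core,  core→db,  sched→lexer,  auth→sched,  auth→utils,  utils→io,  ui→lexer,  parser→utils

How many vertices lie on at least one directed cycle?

A vertex is on a directed cycle iff it belongs to a strongly connected component of size ≥ 2 (or has a self-loop).
The vertices on cycles are {io, ui, auth, lexer, sched, utils, parser} — 7 in total.

7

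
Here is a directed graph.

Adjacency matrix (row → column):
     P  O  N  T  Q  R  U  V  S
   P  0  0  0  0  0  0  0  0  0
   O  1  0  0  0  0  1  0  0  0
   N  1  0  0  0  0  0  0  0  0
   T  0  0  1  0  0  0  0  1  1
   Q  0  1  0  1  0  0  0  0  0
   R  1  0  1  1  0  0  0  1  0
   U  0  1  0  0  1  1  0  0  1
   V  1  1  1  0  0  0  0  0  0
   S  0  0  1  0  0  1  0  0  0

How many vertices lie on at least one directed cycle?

A vertex is on a directed cycle iff it belongs to a strongly connected component of size ≥ 2 (or has a self-loop).
The vertices on cycles are {O, R, S, T, V} — 5 in total.

5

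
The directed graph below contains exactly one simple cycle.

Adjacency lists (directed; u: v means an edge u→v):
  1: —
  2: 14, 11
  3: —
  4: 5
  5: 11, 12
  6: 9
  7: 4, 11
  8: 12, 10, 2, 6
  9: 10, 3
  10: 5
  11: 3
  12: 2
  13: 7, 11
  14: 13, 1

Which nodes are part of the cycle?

2, 4, 5, 7, 12, 13, 14

DFS with gray/black marking from 2:
2 gray
  14 gray
    13 gray
      7 gray
        4 gray
          5 gray
            11 gray
              3 gray
              3 black
            11 black
            12 gray
              12→2: 2 is gray → back edge
Back edge closes the cycle 2 → 14 → 13 → 7 → 4 → 5 → 12 → 2; its vertices are {2, 4, 5, 7, 12, 13, 14}.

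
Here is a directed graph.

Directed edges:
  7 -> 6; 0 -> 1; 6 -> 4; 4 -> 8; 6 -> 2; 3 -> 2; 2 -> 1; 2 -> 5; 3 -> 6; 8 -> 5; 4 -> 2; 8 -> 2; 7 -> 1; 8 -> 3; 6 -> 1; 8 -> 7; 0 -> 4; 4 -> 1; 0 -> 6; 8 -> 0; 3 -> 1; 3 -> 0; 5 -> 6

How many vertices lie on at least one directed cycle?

8

A vertex is on a directed cycle iff it belongs to a strongly connected component of size ≥ 2 (or has a self-loop).
The vertices on cycles are {0, 2, 3, 4, 5, 6, 7, 8} — 8 in total.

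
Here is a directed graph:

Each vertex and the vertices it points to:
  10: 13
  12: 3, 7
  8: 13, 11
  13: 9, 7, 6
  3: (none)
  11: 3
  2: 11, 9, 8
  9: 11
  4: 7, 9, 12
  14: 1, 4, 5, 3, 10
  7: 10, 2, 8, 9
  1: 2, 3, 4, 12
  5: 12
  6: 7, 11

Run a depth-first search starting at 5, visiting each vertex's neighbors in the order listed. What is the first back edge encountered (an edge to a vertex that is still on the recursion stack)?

13->7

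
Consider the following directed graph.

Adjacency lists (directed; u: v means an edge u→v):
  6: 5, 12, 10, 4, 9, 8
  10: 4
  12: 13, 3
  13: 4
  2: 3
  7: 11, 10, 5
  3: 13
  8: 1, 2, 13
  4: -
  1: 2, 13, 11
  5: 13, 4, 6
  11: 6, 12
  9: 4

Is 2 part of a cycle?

No

2 lies on a cycle iff there is a path from 2 back to itself.
Exploring from 2, it never reaches itself; equivalently, its strongly connected component is a singleton.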